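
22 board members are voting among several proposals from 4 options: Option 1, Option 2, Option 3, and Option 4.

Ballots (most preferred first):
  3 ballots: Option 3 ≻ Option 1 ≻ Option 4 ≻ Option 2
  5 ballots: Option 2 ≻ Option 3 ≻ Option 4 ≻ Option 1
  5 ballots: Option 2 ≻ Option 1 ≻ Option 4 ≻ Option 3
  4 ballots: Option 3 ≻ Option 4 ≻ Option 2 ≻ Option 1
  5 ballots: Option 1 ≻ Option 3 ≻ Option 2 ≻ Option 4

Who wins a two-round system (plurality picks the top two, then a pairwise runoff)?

Round 1 first-place votes: Option 1 5, Option 2 10, Option 3 7, Option 4 0. Option 2 and Option 3 advance.
Runoff: Option 2 is ranked above Option 3 on 10 ballots, Option 3 above Option 2 on 12.

Option 3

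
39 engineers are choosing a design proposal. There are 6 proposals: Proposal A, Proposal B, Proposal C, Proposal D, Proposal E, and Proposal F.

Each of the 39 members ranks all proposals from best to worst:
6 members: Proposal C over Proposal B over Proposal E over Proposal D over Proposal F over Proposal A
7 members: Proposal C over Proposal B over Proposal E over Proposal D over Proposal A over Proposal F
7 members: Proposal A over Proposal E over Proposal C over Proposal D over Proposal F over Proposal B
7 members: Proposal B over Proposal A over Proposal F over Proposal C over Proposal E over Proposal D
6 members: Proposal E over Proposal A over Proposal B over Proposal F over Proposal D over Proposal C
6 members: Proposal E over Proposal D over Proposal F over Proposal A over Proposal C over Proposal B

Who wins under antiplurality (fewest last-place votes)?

Proposal E

Last-place votes: Proposal A 6, Proposal B 13, Proposal C 6, Proposal D 7, Proposal E 0, Proposal F 7.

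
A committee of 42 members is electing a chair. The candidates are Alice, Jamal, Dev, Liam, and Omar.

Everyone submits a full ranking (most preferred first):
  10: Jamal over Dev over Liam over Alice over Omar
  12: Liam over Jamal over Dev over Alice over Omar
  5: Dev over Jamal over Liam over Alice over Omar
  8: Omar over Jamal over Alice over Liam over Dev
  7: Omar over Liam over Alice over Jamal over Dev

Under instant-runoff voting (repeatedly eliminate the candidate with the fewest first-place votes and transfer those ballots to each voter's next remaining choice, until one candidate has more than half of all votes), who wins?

Jamal

Round 1: Alice 0, Jamal 10, Dev 5, Liam 12, Omar 15. Alice eliminated.
Round 2: Jamal 10, Dev 5, Liam 12, Omar 15. Dev eliminated.
Round 3: Jamal 15, Liam 12, Omar 15. Liam eliminated.
Round 4: Jamal 27, Omar 15. Jamal has a majority (≥22).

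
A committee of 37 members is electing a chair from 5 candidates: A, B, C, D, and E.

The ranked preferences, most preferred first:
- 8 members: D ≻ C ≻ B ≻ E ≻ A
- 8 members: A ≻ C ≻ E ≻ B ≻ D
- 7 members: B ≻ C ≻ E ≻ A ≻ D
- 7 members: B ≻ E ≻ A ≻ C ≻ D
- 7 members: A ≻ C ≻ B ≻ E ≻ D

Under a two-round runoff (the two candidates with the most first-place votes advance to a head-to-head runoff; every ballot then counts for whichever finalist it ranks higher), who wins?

B

Round 1 first-place votes: A 15, B 14, C 0, D 8, E 0. A and B advance.
Runoff: A is ranked above B on 15 ballots, B above A on 22.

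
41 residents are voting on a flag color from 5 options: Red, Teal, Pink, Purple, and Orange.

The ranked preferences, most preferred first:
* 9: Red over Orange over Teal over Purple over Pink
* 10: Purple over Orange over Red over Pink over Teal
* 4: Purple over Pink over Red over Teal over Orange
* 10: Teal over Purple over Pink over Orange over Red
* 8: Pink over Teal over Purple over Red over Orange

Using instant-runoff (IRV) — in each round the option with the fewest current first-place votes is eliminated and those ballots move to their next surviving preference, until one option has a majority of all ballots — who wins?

Round 1: Red 9, Teal 10, Pink 8, Purple 14, Orange 0. Orange eliminated.
Round 2: Red 9, Teal 10, Pink 8, Purple 14. Pink eliminated.
Round 3: Red 9, Teal 18, Purple 14. Red eliminated.
Round 4: Teal 27, Purple 14. Teal has a majority (≥21).

Teal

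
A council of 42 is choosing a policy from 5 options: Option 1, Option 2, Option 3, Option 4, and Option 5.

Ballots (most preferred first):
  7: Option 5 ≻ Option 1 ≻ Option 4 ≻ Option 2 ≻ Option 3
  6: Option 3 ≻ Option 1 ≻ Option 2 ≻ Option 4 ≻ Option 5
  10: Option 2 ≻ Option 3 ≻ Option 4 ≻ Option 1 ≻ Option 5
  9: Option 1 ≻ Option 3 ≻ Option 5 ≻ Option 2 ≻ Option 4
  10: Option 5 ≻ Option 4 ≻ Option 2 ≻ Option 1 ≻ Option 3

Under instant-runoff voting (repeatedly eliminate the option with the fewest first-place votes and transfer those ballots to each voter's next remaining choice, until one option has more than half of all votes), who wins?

Option 1

Round 1: Option 1 9, Option 2 10, Option 3 6, Option 4 0, Option 5 17. Option 4 eliminated.
Round 2: Option 1 9, Option 2 10, Option 3 6, Option 5 17. Option 3 eliminated.
Round 3: Option 1 15, Option 2 10, Option 5 17. Option 2 eliminated.
Round 4: Option 1 25, Option 5 17. Option 1 has a majority (≥22).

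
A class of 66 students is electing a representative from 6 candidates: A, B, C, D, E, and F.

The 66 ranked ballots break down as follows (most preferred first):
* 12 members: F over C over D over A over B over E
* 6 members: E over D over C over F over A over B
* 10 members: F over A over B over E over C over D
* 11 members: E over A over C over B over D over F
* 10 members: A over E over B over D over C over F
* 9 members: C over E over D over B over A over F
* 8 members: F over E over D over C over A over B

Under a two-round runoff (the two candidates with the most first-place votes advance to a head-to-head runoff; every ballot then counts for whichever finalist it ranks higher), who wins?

Round 1 first-place votes: A 10, B 0, C 9, D 0, E 17, F 30. F and E advance.
Runoff: F is ranked above E on 30 ballots, E above F on 36.

E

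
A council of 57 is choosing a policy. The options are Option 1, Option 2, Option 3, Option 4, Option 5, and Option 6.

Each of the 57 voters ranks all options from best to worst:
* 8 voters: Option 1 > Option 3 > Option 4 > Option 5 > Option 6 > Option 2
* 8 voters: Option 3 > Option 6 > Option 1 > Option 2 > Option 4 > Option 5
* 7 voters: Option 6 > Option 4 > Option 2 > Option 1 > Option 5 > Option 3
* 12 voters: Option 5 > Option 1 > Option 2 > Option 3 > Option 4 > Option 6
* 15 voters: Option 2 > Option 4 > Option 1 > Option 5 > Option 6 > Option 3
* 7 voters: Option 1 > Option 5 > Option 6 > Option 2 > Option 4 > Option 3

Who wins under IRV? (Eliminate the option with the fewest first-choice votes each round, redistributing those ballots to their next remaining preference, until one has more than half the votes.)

Option 1

Round 1: Option 1 15, Option 2 15, Option 3 8, Option 4 0, Option 5 12, Option 6 7. Option 4 eliminated.
Round 2: Option 1 15, Option 2 15, Option 3 8, Option 5 12, Option 6 7. Option 6 eliminated.
Round 3: Option 1 15, Option 2 22, Option 3 8, Option 5 12. Option 3 eliminated.
Round 4: Option 1 23, Option 2 22, Option 5 12. Option 5 eliminated.
Round 5: Option 1 35, Option 2 22. Option 1 has a majority (≥29).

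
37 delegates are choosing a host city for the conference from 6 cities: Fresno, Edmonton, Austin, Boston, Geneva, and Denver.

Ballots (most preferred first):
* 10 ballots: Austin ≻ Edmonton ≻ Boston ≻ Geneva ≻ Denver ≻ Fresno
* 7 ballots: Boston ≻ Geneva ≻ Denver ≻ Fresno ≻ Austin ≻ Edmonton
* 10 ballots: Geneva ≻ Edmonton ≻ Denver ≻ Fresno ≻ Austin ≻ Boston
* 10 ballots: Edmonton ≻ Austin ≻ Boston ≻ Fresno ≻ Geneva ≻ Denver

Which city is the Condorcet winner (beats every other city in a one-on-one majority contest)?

Edmonton

Edmonton vs Fresno: 30–7
Edmonton vs Austin: 20–17
Edmonton vs Boston: 30–7
Edmonton vs Geneva: 20–17
Edmonton vs Denver: 30–7
Edmonton beats every other city.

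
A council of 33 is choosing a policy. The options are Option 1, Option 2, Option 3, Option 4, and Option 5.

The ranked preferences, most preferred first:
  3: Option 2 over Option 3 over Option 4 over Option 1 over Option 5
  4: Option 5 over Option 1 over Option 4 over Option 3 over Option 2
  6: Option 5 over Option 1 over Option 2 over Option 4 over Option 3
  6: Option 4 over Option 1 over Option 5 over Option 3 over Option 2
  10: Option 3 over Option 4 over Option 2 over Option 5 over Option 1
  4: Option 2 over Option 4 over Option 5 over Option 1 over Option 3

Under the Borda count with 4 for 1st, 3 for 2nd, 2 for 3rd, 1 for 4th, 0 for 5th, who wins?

Option 4

Option 1: 3×1 + 4×3 + 6×3 + 6×3 + 10×0 + 4×1 = 55
Option 2: 3×4 + 4×0 + 6×2 + 6×0 + 10×2 + 4×4 = 60
Option 3: 3×3 + 4×1 + 6×0 + 6×1 + 10×4 + 4×0 = 59
Option 4: 3×2 + 4×2 + 6×1 + 6×4 + 10×3 + 4×3 = 86
Option 5: 3×0 + 4×4 + 6×4 + 6×2 + 10×1 + 4×2 = 70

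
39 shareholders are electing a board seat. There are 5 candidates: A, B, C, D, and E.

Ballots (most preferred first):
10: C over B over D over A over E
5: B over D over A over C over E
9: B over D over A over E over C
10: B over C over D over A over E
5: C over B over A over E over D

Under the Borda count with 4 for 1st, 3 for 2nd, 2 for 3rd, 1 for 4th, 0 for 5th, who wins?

A: 10×1 + 5×2 + 9×2 + 10×1 + 5×2 = 58
B: 10×3 + 5×4 + 9×4 + 10×4 + 5×3 = 141
C: 10×4 + 5×1 + 9×0 + 10×3 + 5×4 = 95
D: 10×2 + 5×3 + 9×3 + 10×2 + 5×0 = 82
E: 10×0 + 5×0 + 9×1 + 10×0 + 5×1 = 14

B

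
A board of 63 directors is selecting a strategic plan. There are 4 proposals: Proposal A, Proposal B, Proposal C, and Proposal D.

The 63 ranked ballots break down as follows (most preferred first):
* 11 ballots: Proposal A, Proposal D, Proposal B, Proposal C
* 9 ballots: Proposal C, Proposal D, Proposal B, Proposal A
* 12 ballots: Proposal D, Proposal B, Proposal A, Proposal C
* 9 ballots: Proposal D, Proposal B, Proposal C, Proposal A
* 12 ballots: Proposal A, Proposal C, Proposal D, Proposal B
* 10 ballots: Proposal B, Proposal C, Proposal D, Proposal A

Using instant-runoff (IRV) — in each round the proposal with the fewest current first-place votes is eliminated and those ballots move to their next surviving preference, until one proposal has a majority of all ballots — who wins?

Round 1: Proposal A 23, Proposal B 10, Proposal C 9, Proposal D 21. Proposal C eliminated.
Round 2: Proposal A 23, Proposal B 10, Proposal D 30. Proposal B eliminated.
Round 3: Proposal A 23, Proposal D 40. Proposal D has a majority (≥32).

Proposal D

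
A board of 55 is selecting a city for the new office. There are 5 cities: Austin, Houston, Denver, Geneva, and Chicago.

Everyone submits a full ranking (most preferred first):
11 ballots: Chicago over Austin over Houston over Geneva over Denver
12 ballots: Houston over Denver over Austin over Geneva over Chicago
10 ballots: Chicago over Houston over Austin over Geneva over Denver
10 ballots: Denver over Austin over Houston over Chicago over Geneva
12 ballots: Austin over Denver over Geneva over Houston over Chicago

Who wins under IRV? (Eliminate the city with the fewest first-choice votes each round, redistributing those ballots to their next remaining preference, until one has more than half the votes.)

Round 1: Austin 12, Houston 12, Denver 10, Geneva 0, Chicago 21. Geneva eliminated.
Round 2: Austin 12, Houston 12, Denver 10, Chicago 21. Denver eliminated.
Round 3: Austin 22, Houston 12, Chicago 21. Houston eliminated.
Round 4: Austin 34, Chicago 21. Austin has a majority (≥28).

Austin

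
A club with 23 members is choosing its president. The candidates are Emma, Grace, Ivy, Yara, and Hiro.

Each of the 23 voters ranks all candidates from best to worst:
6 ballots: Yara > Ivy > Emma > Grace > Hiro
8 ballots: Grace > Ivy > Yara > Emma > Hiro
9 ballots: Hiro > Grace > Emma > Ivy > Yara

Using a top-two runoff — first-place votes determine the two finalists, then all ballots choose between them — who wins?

Grace

Round 1 first-place votes: Emma 0, Grace 8, Ivy 0, Yara 6, Hiro 9. Hiro and Grace advance.
Runoff: Hiro is ranked above Grace on 9 ballots, Grace above Hiro on 14.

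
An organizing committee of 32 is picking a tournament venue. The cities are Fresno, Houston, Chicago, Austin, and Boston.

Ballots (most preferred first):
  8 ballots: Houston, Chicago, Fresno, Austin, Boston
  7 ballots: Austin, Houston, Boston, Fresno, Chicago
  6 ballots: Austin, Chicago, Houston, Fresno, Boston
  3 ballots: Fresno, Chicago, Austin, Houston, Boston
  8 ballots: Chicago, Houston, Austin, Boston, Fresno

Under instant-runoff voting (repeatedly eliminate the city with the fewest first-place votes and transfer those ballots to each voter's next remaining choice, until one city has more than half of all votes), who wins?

Chicago

Round 1: Fresno 3, Houston 8, Chicago 8, Austin 13, Boston 0. Boston eliminated.
Round 2: Fresno 3, Houston 8, Chicago 8, Austin 13. Fresno eliminated.
Round 3: Houston 8, Chicago 11, Austin 13. Houston eliminated.
Round 4: Chicago 19, Austin 13. Chicago has a majority (≥17).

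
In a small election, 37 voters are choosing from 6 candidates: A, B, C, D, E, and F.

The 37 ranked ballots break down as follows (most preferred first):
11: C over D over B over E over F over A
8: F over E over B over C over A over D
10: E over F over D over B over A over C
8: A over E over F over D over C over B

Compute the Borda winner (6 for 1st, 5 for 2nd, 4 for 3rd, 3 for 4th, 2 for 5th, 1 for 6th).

A: 11×1 + 8×2 + 10×2 + 8×6 = 95
B: 11×4 + 8×4 + 10×3 + 8×1 = 114
C: 11×6 + 8×3 + 10×1 + 8×2 = 116
D: 11×5 + 8×1 + 10×4 + 8×3 = 127
E: 11×3 + 8×5 + 10×6 + 8×5 = 173
F: 11×2 + 8×6 + 10×5 + 8×4 = 152

E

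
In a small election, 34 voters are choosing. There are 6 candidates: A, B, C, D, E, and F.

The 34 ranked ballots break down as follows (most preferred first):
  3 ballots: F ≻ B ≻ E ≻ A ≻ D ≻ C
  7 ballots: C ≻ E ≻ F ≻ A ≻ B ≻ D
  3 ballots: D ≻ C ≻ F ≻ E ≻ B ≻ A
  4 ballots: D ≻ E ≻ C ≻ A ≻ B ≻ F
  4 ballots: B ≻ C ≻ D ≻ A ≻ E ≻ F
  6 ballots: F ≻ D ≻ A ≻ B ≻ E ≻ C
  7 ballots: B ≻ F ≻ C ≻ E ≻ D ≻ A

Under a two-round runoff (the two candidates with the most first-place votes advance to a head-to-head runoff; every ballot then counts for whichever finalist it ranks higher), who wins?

F

Round 1 first-place votes: A 0, B 11, C 7, D 7, E 0, F 9. B and F advance.
Runoff: B is ranked above F on 15 ballots, F above B on 19.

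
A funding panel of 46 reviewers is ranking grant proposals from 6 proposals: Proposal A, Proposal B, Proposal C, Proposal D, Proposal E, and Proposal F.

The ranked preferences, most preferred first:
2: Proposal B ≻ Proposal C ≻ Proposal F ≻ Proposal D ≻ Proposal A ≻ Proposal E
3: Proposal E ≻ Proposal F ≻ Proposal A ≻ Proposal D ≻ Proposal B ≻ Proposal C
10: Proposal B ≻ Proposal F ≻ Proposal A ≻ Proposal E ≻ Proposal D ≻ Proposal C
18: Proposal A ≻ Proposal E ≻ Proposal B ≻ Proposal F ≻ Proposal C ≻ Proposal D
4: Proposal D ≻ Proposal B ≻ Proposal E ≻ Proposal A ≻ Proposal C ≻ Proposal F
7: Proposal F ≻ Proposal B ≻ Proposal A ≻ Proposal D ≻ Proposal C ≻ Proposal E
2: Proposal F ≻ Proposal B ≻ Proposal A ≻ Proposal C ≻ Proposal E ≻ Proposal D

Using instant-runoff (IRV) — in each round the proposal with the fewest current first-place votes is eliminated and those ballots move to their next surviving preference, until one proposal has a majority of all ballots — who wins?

Round 1: Proposal A 18, Proposal B 12, Proposal C 0, Proposal D 4, Proposal E 3, Proposal F 9. Proposal C eliminated.
Round 2: Proposal A 18, Proposal B 12, Proposal D 4, Proposal E 3, Proposal F 9. Proposal E eliminated.
Round 3: Proposal A 18, Proposal B 12, Proposal D 4, Proposal F 12. Proposal D eliminated.
Round 4: Proposal A 18, Proposal B 16, Proposal F 12. Proposal F eliminated.
Round 5: Proposal A 21, Proposal B 25. Proposal B has a majority (≥24).

Proposal B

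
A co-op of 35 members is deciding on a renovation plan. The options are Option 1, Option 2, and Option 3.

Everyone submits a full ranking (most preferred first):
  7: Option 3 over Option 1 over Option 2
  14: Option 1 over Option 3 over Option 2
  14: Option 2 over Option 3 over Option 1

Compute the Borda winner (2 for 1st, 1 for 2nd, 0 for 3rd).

Option 1: 7×1 + 14×2 + 14×0 = 35
Option 2: 7×0 + 14×0 + 14×2 = 28
Option 3: 7×2 + 14×1 + 14×1 = 42

Option 3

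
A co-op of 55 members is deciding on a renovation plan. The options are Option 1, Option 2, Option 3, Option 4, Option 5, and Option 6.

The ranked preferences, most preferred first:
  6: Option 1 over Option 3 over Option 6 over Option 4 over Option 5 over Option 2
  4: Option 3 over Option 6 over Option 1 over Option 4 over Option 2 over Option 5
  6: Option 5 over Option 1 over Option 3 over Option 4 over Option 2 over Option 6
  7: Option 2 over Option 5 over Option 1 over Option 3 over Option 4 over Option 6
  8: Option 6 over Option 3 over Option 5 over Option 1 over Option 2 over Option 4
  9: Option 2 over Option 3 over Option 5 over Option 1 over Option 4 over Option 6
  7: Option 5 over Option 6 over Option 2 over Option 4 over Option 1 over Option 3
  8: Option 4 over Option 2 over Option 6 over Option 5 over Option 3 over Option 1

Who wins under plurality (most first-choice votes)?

Option 2

First-place votes: Option 1 6, Option 2 16, Option 3 4, Option 4 8, Option 5 13, Option 6 8.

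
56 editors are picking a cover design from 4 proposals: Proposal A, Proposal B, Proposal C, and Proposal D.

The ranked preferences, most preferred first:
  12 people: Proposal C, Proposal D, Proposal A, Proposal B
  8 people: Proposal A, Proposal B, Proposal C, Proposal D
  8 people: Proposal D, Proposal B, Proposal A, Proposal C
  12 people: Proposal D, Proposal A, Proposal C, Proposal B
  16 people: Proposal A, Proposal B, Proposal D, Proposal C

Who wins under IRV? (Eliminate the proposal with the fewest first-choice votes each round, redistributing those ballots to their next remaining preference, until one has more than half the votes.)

Round 1: Proposal A 24, Proposal B 0, Proposal C 12, Proposal D 20. Proposal B eliminated.
Round 2: Proposal A 24, Proposal C 12, Proposal D 20. Proposal C eliminated.
Round 3: Proposal A 24, Proposal D 32. Proposal D has a majority (≥29).

Proposal D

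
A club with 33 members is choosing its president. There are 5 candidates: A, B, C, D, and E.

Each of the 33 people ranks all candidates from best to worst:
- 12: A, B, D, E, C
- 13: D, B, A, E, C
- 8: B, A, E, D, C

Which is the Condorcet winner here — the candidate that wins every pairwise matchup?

B vs A: 21–12
B vs C: 33–0
B vs D: 20–13
B vs E: 33–0
B beats every other candidate.

B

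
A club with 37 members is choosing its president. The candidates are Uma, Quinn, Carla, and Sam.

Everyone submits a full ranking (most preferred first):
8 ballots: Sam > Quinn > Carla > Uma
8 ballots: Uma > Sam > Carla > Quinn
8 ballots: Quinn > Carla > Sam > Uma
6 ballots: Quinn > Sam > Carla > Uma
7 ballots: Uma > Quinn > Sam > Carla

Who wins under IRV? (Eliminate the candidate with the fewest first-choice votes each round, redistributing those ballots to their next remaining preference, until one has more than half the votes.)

Round 1: Uma 15, Quinn 14, Carla 0, Sam 8. Carla eliminated.
Round 2: Uma 15, Quinn 14, Sam 8. Sam eliminated.
Round 3: Uma 15, Quinn 22. Quinn has a majority (≥19).

Quinn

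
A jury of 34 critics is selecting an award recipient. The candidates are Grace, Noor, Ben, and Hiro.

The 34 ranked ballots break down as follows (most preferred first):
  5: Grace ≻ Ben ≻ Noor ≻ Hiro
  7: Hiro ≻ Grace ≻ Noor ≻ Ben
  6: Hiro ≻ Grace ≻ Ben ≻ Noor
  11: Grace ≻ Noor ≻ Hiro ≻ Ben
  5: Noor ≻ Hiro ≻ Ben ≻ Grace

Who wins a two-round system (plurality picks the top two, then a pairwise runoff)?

Round 1 first-place votes: Grace 16, Noor 5, Ben 0, Hiro 13. Grace and Hiro advance.
Runoff: Grace is ranked above Hiro on 16 ballots, Hiro above Grace on 18.

Hiro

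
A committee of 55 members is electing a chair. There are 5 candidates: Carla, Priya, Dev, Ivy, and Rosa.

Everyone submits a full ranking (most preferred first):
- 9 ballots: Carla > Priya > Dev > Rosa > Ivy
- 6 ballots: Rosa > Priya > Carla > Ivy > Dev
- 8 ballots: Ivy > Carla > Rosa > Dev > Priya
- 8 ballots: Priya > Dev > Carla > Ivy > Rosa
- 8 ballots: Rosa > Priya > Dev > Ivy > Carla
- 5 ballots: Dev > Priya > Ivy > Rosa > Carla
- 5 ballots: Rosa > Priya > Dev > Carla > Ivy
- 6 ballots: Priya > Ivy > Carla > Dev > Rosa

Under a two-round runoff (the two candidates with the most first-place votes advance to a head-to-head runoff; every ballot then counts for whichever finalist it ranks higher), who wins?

Priya

Round 1 first-place votes: Carla 9, Priya 14, Dev 5, Ivy 8, Rosa 19. Rosa and Priya advance.
Runoff: Rosa is ranked above Priya on 27 ballots, Priya above Rosa on 28.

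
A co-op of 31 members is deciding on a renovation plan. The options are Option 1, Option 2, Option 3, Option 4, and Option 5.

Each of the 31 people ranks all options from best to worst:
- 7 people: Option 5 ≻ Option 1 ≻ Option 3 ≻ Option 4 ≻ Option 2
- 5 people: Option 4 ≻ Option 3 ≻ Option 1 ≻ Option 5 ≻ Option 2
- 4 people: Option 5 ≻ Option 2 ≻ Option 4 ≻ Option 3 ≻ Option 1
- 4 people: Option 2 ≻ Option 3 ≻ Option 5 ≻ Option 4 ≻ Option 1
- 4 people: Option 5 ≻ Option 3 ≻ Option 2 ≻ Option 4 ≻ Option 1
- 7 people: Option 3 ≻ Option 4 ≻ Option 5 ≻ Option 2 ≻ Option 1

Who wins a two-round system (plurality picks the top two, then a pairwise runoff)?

Round 1 first-place votes: Option 1 0, Option 2 4, Option 3 7, Option 4 5, Option 5 15. Option 5 and Option 3 advance.
Runoff: Option 5 is ranked above Option 3 on 15 ballots, Option 3 above Option 5 on 16.

Option 3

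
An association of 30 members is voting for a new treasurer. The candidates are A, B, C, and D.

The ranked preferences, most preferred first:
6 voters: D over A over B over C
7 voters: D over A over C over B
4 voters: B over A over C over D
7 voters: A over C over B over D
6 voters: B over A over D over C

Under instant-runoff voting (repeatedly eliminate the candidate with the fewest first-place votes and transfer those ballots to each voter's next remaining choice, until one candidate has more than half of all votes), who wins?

B

Round 1: A 7, B 10, C 0, D 13. C eliminated.
Round 2: A 7, B 10, D 13. A eliminated.
Round 3: B 17, D 13. B has a majority (≥16).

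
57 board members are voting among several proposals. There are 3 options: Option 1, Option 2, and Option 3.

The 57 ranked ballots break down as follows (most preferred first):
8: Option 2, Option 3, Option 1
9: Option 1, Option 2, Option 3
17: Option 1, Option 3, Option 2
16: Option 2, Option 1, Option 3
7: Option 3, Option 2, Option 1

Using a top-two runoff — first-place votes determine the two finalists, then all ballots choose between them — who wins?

Round 1 first-place votes: Option 1 26, Option 2 24, Option 3 7. Option 1 and Option 2 advance.
Runoff: Option 1 is ranked above Option 2 on 26 ballots, Option 2 above Option 1 on 31.

Option 2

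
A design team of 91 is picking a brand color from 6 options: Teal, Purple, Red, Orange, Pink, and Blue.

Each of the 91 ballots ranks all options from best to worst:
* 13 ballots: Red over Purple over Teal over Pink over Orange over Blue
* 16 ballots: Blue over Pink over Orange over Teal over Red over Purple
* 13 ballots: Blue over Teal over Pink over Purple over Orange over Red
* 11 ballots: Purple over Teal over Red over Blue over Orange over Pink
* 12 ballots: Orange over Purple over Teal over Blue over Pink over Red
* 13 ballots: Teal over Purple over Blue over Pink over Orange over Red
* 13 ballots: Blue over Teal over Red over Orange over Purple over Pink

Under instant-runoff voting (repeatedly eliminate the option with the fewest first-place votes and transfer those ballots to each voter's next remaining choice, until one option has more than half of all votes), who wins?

Round 1: Teal 13, Purple 11, Red 13, Orange 12, Pink 0, Blue 42. Pink eliminated.
Round 2: Teal 13, Purple 11, Red 13, Orange 12, Blue 42. Purple eliminated.
Round 3: Teal 24, Red 13, Orange 12, Blue 42. Orange eliminated.
Round 4: Teal 36, Red 13, Blue 42. Red eliminated.
Round 5: Teal 49, Blue 42. Teal has a majority (≥46).

Teal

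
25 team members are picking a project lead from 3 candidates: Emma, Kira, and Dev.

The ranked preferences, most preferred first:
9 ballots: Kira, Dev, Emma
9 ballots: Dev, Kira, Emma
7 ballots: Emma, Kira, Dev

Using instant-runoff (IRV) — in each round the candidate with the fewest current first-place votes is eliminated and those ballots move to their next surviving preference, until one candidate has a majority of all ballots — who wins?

Kira

Round 1: Emma 7, Kira 9, Dev 9. Emma eliminated.
Round 2: Kira 16, Dev 9. Kira has a majority (≥13).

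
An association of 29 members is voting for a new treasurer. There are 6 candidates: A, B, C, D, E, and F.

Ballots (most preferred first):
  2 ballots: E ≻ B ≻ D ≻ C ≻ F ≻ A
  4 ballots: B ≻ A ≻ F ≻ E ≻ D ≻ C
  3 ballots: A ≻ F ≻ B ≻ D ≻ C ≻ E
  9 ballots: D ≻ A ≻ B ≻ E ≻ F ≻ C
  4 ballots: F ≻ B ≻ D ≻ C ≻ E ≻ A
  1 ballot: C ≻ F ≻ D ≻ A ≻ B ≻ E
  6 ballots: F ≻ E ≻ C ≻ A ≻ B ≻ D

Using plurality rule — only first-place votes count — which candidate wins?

First-place votes: A 3, B 4, C 1, D 9, E 2, F 10.

F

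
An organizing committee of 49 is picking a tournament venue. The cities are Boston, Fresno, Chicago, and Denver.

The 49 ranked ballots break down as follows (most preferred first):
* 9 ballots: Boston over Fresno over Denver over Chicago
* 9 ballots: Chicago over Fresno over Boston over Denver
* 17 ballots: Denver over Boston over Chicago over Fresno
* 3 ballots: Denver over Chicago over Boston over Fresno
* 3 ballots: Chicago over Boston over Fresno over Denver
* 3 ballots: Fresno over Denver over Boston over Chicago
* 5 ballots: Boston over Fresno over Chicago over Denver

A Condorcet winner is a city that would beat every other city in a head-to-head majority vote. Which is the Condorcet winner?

Boston vs Fresno: 37–12
Boston vs Chicago: 34–15
Boston vs Denver: 26–23
Boston beats every other city.

Boston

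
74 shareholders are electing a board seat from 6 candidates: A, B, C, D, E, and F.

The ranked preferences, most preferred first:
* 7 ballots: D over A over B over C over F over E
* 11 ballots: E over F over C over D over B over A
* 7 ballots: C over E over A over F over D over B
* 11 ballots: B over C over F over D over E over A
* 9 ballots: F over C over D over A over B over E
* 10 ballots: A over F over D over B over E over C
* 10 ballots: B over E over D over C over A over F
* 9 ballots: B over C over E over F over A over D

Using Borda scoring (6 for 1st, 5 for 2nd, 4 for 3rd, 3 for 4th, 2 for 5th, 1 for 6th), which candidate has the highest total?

A: 7×5 + 11×1 + 7×4 + 11×1 + 9×3 + 10×6 + 10×2 + 9×2 = 210
B: 7×4 + 11×2 + 7×1 + 11×6 + 9×2 + 10×3 + 10×6 + 9×6 = 285
C: 7×3 + 11×4 + 7×6 + 11×5 + 9×5 + 10×1 + 10×3 + 9×5 = 292
D: 7×6 + 11×3 + 7×2 + 11×3 + 9×4 + 10×4 + 10×4 + 9×1 = 247
E: 7×1 + 11×6 + 7×5 + 11×2 + 9×1 + 10×2 + 10×5 + 9×4 = 245
F: 7×2 + 11×5 + 7×3 + 11×4 + 9×6 + 10×5 + 10×1 + 9×3 = 275

C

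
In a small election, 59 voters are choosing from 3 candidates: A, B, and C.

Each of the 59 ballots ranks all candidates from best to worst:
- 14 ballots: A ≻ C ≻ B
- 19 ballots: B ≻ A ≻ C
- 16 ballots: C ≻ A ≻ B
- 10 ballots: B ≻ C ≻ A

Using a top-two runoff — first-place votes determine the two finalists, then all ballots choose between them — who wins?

C

Round 1 first-place votes: A 14, B 29, C 16. B and C advance.
Runoff: B is ranked above C on 29 ballots, C above B on 30.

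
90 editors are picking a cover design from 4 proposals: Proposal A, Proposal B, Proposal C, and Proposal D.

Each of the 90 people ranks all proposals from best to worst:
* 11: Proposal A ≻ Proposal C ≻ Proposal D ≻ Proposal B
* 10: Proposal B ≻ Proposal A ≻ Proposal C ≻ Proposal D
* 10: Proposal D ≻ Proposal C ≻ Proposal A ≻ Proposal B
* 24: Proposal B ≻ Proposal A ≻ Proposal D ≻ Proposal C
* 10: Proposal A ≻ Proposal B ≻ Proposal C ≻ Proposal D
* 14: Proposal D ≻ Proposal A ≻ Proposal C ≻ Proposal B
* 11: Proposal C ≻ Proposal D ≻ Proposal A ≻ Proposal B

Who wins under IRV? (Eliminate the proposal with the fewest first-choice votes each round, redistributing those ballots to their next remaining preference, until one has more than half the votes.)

Round 1: Proposal A 21, Proposal B 34, Proposal C 11, Proposal D 24. Proposal C eliminated.
Round 2: Proposal A 21, Proposal B 34, Proposal D 35. Proposal A eliminated.
Round 3: Proposal B 44, Proposal D 46. Proposal D has a majority (≥46).

Proposal D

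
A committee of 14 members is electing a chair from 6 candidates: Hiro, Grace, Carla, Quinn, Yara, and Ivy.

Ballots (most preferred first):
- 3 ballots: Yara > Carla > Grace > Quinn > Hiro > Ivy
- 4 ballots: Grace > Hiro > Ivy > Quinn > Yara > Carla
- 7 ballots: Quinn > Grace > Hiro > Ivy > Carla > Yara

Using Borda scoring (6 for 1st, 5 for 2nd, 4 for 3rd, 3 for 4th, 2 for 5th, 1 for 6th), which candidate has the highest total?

Hiro: 3×2 + 4×5 + 7×4 = 54
Grace: 3×4 + 4×6 + 7×5 = 71
Carla: 3×5 + 4×1 + 7×2 = 33
Quinn: 3×3 + 4×3 + 7×6 = 63
Yara: 3×6 + 4×2 + 7×1 = 33
Ivy: 3×1 + 4×4 + 7×3 = 40

Grace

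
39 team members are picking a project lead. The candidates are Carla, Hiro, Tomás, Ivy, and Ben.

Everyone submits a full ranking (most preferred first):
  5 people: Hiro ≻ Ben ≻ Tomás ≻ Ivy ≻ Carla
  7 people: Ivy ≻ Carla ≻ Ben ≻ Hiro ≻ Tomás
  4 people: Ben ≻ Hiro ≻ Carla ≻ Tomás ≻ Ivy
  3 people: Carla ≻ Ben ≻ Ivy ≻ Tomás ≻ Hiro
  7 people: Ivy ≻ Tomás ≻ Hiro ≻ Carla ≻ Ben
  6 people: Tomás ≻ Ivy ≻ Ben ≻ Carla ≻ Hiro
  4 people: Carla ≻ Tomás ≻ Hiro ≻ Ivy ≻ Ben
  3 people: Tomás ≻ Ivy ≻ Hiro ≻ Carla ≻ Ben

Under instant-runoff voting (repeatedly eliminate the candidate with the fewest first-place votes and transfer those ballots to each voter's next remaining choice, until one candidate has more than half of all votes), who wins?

Round 1: Carla 7, Hiro 5, Tomás 9, Ivy 14, Ben 4. Ben eliminated.
Round 2: Carla 7, Hiro 9, Tomás 9, Ivy 14. Carla eliminated.
Round 3: Hiro 9, Tomás 13, Ivy 17. Hiro eliminated.
Round 4: Tomás 22, Ivy 17. Tomás has a majority (≥20).

Tomás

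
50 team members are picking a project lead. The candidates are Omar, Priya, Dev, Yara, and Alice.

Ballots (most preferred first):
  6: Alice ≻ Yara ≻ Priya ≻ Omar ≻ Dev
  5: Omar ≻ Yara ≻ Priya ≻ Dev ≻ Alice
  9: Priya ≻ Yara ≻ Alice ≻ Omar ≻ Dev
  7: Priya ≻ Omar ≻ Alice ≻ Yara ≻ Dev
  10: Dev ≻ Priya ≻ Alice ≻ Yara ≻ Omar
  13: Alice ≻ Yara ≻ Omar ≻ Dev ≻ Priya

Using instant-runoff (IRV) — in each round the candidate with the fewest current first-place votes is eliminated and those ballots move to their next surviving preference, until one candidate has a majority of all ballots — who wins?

Priya

Round 1: Omar 5, Priya 16, Dev 10, Yara 0, Alice 19. Yara eliminated.
Round 2: Omar 5, Priya 16, Dev 10, Alice 19. Omar eliminated.
Round 3: Priya 21, Dev 10, Alice 19. Dev eliminated.
Round 4: Priya 31, Alice 19. Priya has a majority (≥26).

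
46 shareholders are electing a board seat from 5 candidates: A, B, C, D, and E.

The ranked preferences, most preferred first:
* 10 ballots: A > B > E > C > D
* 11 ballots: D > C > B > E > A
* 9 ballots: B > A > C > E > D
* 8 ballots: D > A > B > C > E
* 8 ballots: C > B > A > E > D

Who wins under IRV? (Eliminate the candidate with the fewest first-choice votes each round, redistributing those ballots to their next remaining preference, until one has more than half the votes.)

Round 1: A 10, B 9, C 8, D 19, E 0. E eliminated.
Round 2: A 10, B 9, C 8, D 19. C eliminated.
Round 3: A 10, B 17, D 19. A eliminated.
Round 4: B 27, D 19. B has a majority (≥24).

B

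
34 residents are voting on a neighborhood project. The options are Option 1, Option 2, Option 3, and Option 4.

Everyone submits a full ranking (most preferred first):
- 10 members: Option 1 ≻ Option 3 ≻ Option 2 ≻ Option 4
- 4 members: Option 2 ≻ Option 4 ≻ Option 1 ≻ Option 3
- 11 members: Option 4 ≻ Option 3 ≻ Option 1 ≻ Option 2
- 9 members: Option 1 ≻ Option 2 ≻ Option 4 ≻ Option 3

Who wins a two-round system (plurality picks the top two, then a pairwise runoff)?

Option 1

Round 1 first-place votes: Option 1 19, Option 2 4, Option 3 0, Option 4 11. Option 1 and Option 4 advance.
Runoff: Option 1 is ranked above Option 4 on 19 ballots, Option 4 above Option 1 on 15.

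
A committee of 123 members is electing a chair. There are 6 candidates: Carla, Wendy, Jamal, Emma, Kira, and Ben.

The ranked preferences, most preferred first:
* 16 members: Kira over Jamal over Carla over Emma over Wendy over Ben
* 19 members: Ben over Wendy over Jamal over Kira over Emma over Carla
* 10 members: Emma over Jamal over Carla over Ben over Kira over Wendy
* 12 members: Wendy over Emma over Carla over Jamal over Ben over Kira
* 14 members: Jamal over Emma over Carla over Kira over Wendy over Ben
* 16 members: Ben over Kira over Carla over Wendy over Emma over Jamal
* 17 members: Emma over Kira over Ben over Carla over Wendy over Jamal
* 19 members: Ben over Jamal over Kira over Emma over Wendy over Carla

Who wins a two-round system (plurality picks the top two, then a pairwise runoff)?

Emma

Round 1 first-place votes: Carla 0, Wendy 12, Jamal 14, Emma 27, Kira 16, Ben 54. Ben and Emma advance.
Runoff: Ben is ranked above Emma on 54 ballots, Emma above Ben on 69.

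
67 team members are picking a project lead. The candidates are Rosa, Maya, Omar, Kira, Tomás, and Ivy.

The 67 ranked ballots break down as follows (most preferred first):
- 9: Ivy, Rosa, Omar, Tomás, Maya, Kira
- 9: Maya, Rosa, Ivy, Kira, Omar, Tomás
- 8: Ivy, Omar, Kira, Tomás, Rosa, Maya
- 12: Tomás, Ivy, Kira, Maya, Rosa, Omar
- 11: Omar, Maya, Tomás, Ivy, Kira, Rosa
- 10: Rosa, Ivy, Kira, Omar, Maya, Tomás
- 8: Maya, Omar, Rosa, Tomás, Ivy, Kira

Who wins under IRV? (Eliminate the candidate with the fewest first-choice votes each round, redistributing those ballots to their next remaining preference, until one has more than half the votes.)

Ivy

Round 1: Rosa 10, Maya 17, Omar 11, Kira 0, Tomás 12, Ivy 17. Kira eliminated.
Round 2: Rosa 10, Maya 17, Omar 11, Tomás 12, Ivy 17. Rosa eliminated.
Round 3: Maya 17, Omar 11, Tomás 12, Ivy 27. Omar eliminated.
Round 4: Maya 28, Tomás 12, Ivy 27. Tomás eliminated.
Round 5: Maya 28, Ivy 39. Ivy has a majority (≥34).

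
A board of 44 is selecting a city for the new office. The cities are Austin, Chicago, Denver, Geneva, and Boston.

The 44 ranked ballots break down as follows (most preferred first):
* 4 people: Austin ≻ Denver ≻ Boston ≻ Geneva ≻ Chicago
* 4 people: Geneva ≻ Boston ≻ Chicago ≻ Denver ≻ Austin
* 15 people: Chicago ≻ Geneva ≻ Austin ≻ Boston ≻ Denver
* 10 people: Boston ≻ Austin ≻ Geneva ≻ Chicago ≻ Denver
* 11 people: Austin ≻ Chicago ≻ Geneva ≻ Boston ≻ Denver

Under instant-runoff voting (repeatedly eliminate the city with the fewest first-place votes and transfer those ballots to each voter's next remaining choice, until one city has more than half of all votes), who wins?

Round 1: Austin 15, Chicago 15, Denver 0, Geneva 4, Boston 10. Denver eliminated.
Round 2: Austin 15, Chicago 15, Geneva 4, Boston 10. Geneva eliminated.
Round 3: Austin 15, Chicago 15, Boston 14. Boston eliminated.
Round 4: Austin 25, Chicago 19. Austin has a majority (≥23).

Austin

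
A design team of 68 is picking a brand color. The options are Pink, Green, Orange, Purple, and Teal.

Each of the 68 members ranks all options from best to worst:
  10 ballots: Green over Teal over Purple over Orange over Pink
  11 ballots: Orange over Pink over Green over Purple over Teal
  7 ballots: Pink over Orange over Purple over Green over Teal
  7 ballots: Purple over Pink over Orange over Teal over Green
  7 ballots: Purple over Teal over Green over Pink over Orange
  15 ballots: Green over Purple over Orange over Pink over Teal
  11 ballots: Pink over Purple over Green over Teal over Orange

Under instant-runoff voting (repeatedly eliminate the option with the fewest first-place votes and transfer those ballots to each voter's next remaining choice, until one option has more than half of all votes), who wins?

Round 1: Pink 18, Green 25, Orange 11, Purple 14, Teal 0. Teal eliminated.
Round 2: Pink 18, Green 25, Orange 11, Purple 14. Orange eliminated.
Round 3: Pink 29, Green 25, Purple 14. Purple eliminated.
Round 4: Pink 36, Green 32. Pink has a majority (≥35).

Pink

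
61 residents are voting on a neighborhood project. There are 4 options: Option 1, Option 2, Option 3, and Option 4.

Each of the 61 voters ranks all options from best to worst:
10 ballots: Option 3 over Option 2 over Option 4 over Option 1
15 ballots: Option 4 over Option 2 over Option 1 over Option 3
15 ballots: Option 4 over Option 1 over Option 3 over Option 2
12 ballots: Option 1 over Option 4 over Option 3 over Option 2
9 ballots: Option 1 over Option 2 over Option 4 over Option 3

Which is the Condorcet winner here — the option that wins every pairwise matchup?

Option 4 vs Option 1: 40–21
Option 4 vs Option 2: 42–19
Option 4 vs Option 3: 51–10
Option 4 beats every other option.

Option 4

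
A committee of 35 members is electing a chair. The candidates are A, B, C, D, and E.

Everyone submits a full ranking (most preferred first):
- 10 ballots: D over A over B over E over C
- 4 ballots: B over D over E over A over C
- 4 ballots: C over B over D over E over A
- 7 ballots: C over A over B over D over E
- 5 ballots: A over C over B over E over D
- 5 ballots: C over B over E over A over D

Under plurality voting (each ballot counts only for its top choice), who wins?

C

First-place votes: A 5, B 4, C 16, D 10, E 0.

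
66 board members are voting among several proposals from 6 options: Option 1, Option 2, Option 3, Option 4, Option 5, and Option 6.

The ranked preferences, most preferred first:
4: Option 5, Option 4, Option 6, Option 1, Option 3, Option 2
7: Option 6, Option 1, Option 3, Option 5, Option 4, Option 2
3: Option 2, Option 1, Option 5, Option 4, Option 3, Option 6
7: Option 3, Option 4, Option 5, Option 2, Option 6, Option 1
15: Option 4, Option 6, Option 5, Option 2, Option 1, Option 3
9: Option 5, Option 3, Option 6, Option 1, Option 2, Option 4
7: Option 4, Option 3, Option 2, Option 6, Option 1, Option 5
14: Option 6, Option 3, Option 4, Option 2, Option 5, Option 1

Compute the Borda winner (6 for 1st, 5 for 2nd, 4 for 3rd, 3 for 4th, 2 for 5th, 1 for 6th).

Option 6

Option 1: 4×3 + 7×5 + 3×5 + 7×1 + 15×2 + 9×3 + 7×2 + 14×1 = 154
Option 2: 4×1 + 7×1 + 3×6 + 7×3 + 15×3 + 9×2 + 7×4 + 14×3 = 183
Option 3: 4×2 + 7×4 + 3×2 + 7×6 + 15×1 + 9×5 + 7×5 + 14×5 = 249
Option 4: 4×5 + 7×2 + 3×3 + 7×5 + 15×6 + 9×1 + 7×6 + 14×4 = 275
Option 5: 4×6 + 7×3 + 3×4 + 7×4 + 15×4 + 9×6 + 7×1 + 14×2 = 234
Option 6: 4×4 + 7×6 + 3×1 + 7×2 + 15×5 + 9×4 + 7×3 + 14×6 = 291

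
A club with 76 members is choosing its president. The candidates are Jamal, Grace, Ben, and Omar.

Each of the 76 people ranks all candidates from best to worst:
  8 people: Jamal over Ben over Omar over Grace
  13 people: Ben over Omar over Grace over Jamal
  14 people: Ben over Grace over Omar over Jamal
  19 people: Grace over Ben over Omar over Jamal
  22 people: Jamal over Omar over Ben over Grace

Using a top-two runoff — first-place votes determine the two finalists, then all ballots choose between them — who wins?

Ben

Round 1 first-place votes: Jamal 30, Grace 19, Ben 27, Omar 0. Jamal and Ben advance.
Runoff: Jamal is ranked above Ben on 30 ballots, Ben above Jamal on 46.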